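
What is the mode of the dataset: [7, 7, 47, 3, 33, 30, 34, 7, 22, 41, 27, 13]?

7

Step 1: Count the frequency of each value:
  3: appears 1 time(s)
  7: appears 3 time(s)
  13: appears 1 time(s)
  22: appears 1 time(s)
  27: appears 1 time(s)
  30: appears 1 time(s)
  33: appears 1 time(s)
  34: appears 1 time(s)
  41: appears 1 time(s)
  47: appears 1 time(s)
Step 2: The value 7 appears most frequently (3 times).
Step 3: Mode = 7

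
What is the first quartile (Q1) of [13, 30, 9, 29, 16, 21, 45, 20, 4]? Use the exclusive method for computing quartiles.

11

Step 1: Sort the data: [4, 9, 13, 16, 20, 21, 29, 30, 45]
Step 2: n = 9
Step 3: Using the exclusive quartile method:
  Q1 = 11
  Q2 (median) = 20
  Q3 = 29.5
  IQR = Q3 - Q1 = 29.5 - 11 = 18.5
Step 4: Q1 = 11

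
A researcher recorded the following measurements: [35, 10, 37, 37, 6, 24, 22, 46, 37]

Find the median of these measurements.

35

Step 1: Sort the data in ascending order: [6, 10, 22, 24, 35, 37, 37, 37, 46]
Step 2: The number of values is n = 9.
Step 3: Since n is odd, the median is the middle value at position 5: 35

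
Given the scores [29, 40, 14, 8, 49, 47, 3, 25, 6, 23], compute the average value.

24.4

Step 1: Sum all values: 29 + 40 + 14 + 8 + 49 + 47 + 3 + 25 + 6 + 23 = 244
Step 2: Count the number of values: n = 10
Step 3: Mean = sum / n = 244 / 10 = 24.4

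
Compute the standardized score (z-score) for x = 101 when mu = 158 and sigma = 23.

-2.4783

Step 1: Recall the z-score formula: z = (x - mu) / sigma
Step 2: Substitute values: z = (101 - 158) / 23
Step 3: z = -57 / 23 = -2.4783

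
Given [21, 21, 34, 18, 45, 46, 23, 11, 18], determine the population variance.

137.3333

Step 1: Compute the mean: (21 + 21 + 34 + 18 + 45 + 46 + 23 + 11 + 18) / 9 = 26.3333
Step 2: Compute squared deviations from the mean:
  (21 - 26.3333)^2 = 28.4444
  (21 - 26.3333)^2 = 28.4444
  (34 - 26.3333)^2 = 58.7778
  (18 - 26.3333)^2 = 69.4444
  (45 - 26.3333)^2 = 348.4444
  (46 - 26.3333)^2 = 386.7778
  (23 - 26.3333)^2 = 11.1111
  (11 - 26.3333)^2 = 235.1111
  (18 - 26.3333)^2 = 69.4444
Step 3: Sum of squared deviations = 1236
Step 4: Population variance = 1236 / 9 = 137.3333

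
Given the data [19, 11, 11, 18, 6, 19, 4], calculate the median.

11

Step 1: Sort the data in ascending order: [4, 6, 11, 11, 18, 19, 19]
Step 2: The number of values is n = 7.
Step 3: Since n is odd, the median is the middle value at position 4: 11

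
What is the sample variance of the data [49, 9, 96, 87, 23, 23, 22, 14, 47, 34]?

894.2667

Step 1: Compute the mean: (49 + 9 + 96 + 87 + 23 + 23 + 22 + 14 + 47 + 34) / 10 = 40.4
Step 2: Compute squared deviations from the mean:
  (49 - 40.4)^2 = 73.96
  (9 - 40.4)^2 = 985.96
  (96 - 40.4)^2 = 3091.36
  (87 - 40.4)^2 = 2171.56
  (23 - 40.4)^2 = 302.76
  (23 - 40.4)^2 = 302.76
  (22 - 40.4)^2 = 338.56
  (14 - 40.4)^2 = 696.96
  (47 - 40.4)^2 = 43.56
  (34 - 40.4)^2 = 40.96
Step 3: Sum of squared deviations = 8048.4
Step 4: Sample variance = 8048.4 / 9 = 894.2667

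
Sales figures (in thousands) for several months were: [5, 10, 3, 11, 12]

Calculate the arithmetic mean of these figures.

8.2

Step 1: Sum all values: 5 + 10 + 3 + 11 + 12 = 41
Step 2: Count the number of values: n = 5
Step 3: Mean = sum / n = 41 / 5 = 8.2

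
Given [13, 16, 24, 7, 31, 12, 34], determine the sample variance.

104.9524

Step 1: Compute the mean: (13 + 16 + 24 + 7 + 31 + 12 + 34) / 7 = 19.5714
Step 2: Compute squared deviations from the mean:
  (13 - 19.5714)^2 = 43.1837
  (16 - 19.5714)^2 = 12.7551
  (24 - 19.5714)^2 = 19.6122
  (7 - 19.5714)^2 = 158.0408
  (31 - 19.5714)^2 = 130.6122
  (12 - 19.5714)^2 = 57.3265
  (34 - 19.5714)^2 = 208.1837
Step 3: Sum of squared deviations = 629.7143
Step 4: Sample variance = 629.7143 / 6 = 104.9524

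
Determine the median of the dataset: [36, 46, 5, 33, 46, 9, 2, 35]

34

Step 1: Sort the data in ascending order: [2, 5, 9, 33, 35, 36, 46, 46]
Step 2: The number of values is n = 8.
Step 3: Since n is even, the median is the average of positions 4 and 5:
  Median = (33 + 35) / 2 = 34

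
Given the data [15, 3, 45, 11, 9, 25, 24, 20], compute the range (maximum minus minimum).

42

Step 1: Identify the maximum value: max = 45
Step 2: Identify the minimum value: min = 3
Step 3: Range = max - min = 45 - 3 = 42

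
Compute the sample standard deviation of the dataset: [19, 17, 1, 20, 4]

8.9833

Step 1: Compute the mean: 12.2
Step 2: Sum of squared deviations from the mean: 322.8
Step 3: Sample variance = 322.8 / 4 = 80.7
Step 4: Standard deviation = sqrt(80.7) = 8.9833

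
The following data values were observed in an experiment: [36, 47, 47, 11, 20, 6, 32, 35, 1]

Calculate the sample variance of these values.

298.1111

Step 1: Compute the mean: (36 + 47 + 47 + 11 + 20 + 6 + 32 + 35 + 1) / 9 = 26.1111
Step 2: Compute squared deviations from the mean:
  (36 - 26.1111)^2 = 97.7901
  (47 - 26.1111)^2 = 436.3457
  (47 - 26.1111)^2 = 436.3457
  (11 - 26.1111)^2 = 228.3457
  (20 - 26.1111)^2 = 37.3457
  (6 - 26.1111)^2 = 404.4568
  (32 - 26.1111)^2 = 34.679
  (35 - 26.1111)^2 = 79.0123
  (1 - 26.1111)^2 = 630.5679
Step 3: Sum of squared deviations = 2384.8889
Step 4: Sample variance = 2384.8889 / 8 = 298.1111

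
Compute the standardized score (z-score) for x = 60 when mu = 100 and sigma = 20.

-2

Step 1: Recall the z-score formula: z = (x - mu) / sigma
Step 2: Substitute values: z = (60 - 100) / 20
Step 3: z = -40 / 20 = -2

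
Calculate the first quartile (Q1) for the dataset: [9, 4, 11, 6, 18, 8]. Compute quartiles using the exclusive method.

5.5

Step 1: Sort the data: [4, 6, 8, 9, 11, 18]
Step 2: n = 6
Step 3: Using the exclusive quartile method:
  Q1 = 5.5
  Q2 (median) = 8.5
  Q3 = 12.75
  IQR = Q3 - Q1 = 12.75 - 5.5 = 7.25
Step 4: Q1 = 5.5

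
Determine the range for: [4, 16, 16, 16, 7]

12

Step 1: Identify the maximum value: max = 16
Step 2: Identify the minimum value: min = 4
Step 3: Range = max - min = 16 - 4 = 12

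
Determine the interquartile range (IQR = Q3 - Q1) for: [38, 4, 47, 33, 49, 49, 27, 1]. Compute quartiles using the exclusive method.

38.75

Step 1: Sort the data: [1, 4, 27, 33, 38, 47, 49, 49]
Step 2: n = 8
Step 3: Using the exclusive quartile method:
  Q1 = 9.75
  Q2 (median) = 35.5
  Q3 = 48.5
  IQR = Q3 - Q1 = 48.5 - 9.75 = 38.75
Step 4: IQR = 38.75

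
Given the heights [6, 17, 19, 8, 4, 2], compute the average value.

9.3333

Step 1: Sum all values: 6 + 17 + 19 + 8 + 4 + 2 = 56
Step 2: Count the number of values: n = 6
Step 3: Mean = sum / n = 56 / 6 = 9.3333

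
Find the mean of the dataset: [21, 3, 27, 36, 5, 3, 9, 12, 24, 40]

18

Step 1: Sum all values: 21 + 3 + 27 + 36 + 5 + 3 + 9 + 12 + 24 + 40 = 180
Step 2: Count the number of values: n = 10
Step 3: Mean = sum / n = 180 / 10 = 18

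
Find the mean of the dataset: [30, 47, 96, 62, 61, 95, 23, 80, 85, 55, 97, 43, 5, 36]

58.2143

Step 1: Sum all values: 30 + 47 + 96 + 62 + 61 + 95 + 23 + 80 + 85 + 55 + 97 + 43 + 5 + 36 = 815
Step 2: Count the number of values: n = 14
Step 3: Mean = sum / n = 815 / 14 = 58.2143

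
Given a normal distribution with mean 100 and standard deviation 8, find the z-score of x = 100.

0

Step 1: Recall the z-score formula: z = (x - mu) / sigma
Step 2: Substitute values: z = (100 - 100) / 8
Step 3: z = 0 / 8 = 0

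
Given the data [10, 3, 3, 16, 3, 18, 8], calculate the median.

8

Step 1: Sort the data in ascending order: [3, 3, 3, 8, 10, 16, 18]
Step 2: The number of values is n = 7.
Step 3: Since n is odd, the median is the middle value at position 4: 8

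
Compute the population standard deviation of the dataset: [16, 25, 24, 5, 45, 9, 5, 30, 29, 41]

13.3825

Step 1: Compute the mean: 22.9
Step 2: Sum of squared deviations from the mean: 1790.9
Step 3: Population variance = 1790.9 / 10 = 179.09
Step 4: Standard deviation = sqrt(179.09) = 13.3825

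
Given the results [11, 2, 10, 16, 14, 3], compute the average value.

9.3333

Step 1: Sum all values: 11 + 2 + 10 + 16 + 14 + 3 = 56
Step 2: Count the number of values: n = 6
Step 3: Mean = sum / n = 56 / 6 = 9.3333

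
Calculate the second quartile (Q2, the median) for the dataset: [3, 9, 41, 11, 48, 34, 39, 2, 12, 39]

23

Step 1: Sort the data: [2, 3, 9, 11, 12, 34, 39, 39, 41, 48]
Step 2: n = 10
Step 3: Q2 is the median. Since n is even, it is the average of the values at positions 5 and 6:
  Q2 = (12 + 34) / 2 = 23
Step 4: Q2 = 23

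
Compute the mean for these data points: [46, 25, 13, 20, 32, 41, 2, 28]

25.875

Step 1: Sum all values: 46 + 25 + 13 + 20 + 32 + 41 + 2 + 28 = 207
Step 2: Count the number of values: n = 8
Step 3: Mean = sum / n = 207 / 8 = 25.875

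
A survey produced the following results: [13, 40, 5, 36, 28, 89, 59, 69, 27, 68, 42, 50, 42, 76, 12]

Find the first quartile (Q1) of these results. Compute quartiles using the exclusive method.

27

Step 1: Sort the data: [5, 12, 13, 27, 28, 36, 40, 42, 42, 50, 59, 68, 69, 76, 89]
Step 2: n = 15
Step 3: Using the exclusive quartile method:
  Q1 = 27
  Q2 (median) = 42
  Q3 = 68
  IQR = Q3 - Q1 = 68 - 27 = 41
Step 4: Q1 = 27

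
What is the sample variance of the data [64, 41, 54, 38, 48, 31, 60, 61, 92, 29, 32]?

355.2

Step 1: Compute the mean: (64 + 41 + 54 + 38 + 48 + 31 + 60 + 61 + 92 + 29 + 32) / 11 = 50
Step 2: Compute squared deviations from the mean:
  (64 - 50)^2 = 196
  (41 - 50)^2 = 81
  (54 - 50)^2 = 16
  (38 - 50)^2 = 144
  (48 - 50)^2 = 4
  (31 - 50)^2 = 361
  (60 - 50)^2 = 100
  (61 - 50)^2 = 121
  (92 - 50)^2 = 1764
  (29 - 50)^2 = 441
  (32 - 50)^2 = 324
Step 3: Sum of squared deviations = 3552
Step 4: Sample variance = 3552 / 10 = 355.2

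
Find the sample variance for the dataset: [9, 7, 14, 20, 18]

31.3

Step 1: Compute the mean: (9 + 7 + 14 + 20 + 18) / 5 = 13.6
Step 2: Compute squared deviations from the mean:
  (9 - 13.6)^2 = 21.16
  (7 - 13.6)^2 = 43.56
  (14 - 13.6)^2 = 0.16
  (20 - 13.6)^2 = 40.96
  (18 - 13.6)^2 = 19.36
Step 3: Sum of squared deviations = 125.2
Step 4: Sample variance = 125.2 / 4 = 31.3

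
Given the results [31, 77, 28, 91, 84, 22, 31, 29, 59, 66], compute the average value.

51.8

Step 1: Sum all values: 31 + 77 + 28 + 91 + 84 + 22 + 31 + 29 + 59 + 66 = 518
Step 2: Count the number of values: n = 10
Step 3: Mean = sum / n = 518 / 10 = 51.8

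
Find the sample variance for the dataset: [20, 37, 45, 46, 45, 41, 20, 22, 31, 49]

132.0444

Step 1: Compute the mean: (20 + 37 + 45 + 46 + 45 + 41 + 20 + 22 + 31 + 49) / 10 = 35.6
Step 2: Compute squared deviations from the mean:
  (20 - 35.6)^2 = 243.36
  (37 - 35.6)^2 = 1.96
  (45 - 35.6)^2 = 88.36
  (46 - 35.6)^2 = 108.16
  (45 - 35.6)^2 = 88.36
  (41 - 35.6)^2 = 29.16
  (20 - 35.6)^2 = 243.36
  (22 - 35.6)^2 = 184.96
  (31 - 35.6)^2 = 21.16
  (49 - 35.6)^2 = 179.56
Step 3: Sum of squared deviations = 1188.4
Step 4: Sample variance = 1188.4 / 9 = 132.0444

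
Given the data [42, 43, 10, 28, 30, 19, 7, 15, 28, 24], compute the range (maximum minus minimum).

36

Step 1: Identify the maximum value: max = 43
Step 2: Identify the minimum value: min = 7
Step 3: Range = max - min = 43 - 7 = 36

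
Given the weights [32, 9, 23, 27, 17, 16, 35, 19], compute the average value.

22.25

Step 1: Sum all values: 32 + 9 + 23 + 27 + 17 + 16 + 35 + 19 = 178
Step 2: Count the number of values: n = 8
Step 3: Mean = sum / n = 178 / 8 = 22.25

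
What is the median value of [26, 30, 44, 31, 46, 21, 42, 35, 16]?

31

Step 1: Sort the data in ascending order: [16, 21, 26, 30, 31, 35, 42, 44, 46]
Step 2: The number of values is n = 9.
Step 3: Since n is odd, the median is the middle value at position 5: 31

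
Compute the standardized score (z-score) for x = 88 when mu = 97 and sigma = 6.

-1.5

Step 1: Recall the z-score formula: z = (x - mu) / sigma
Step 2: Substitute values: z = (88 - 97) / 6
Step 3: z = -9 / 6 = -1.5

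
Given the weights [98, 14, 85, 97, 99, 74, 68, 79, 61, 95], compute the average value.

77

Step 1: Sum all values: 98 + 14 + 85 + 97 + 99 + 74 + 68 + 79 + 61 + 95 = 770
Step 2: Count the number of values: n = 10
Step 3: Mean = sum / n = 770 / 10 = 77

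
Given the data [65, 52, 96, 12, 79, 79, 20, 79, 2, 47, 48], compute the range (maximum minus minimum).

94

Step 1: Identify the maximum value: max = 96
Step 2: Identify the minimum value: min = 2
Step 3: Range = max - min = 96 - 2 = 94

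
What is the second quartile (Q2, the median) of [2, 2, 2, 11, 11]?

2

Step 1: Sort the data: [2, 2, 2, 11, 11]
Step 2: n = 5
Step 3: Q2 is the median. Since n is odd, it is the middle value at position 3: 2
Step 4: Q2 = 2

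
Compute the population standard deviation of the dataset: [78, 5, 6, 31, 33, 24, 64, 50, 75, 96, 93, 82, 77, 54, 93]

30.1702

Step 1: Compute the mean: 57.4
Step 2: Sum of squared deviations from the mean: 13653.6
Step 3: Population variance = 13653.6 / 15 = 910.24
Step 4: Standard deviation = sqrt(910.24) = 30.1702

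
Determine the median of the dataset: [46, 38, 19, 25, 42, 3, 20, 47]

31.5

Step 1: Sort the data in ascending order: [3, 19, 20, 25, 38, 42, 46, 47]
Step 2: The number of values is n = 8.
Step 3: Since n is even, the median is the average of positions 4 and 5:
  Median = (25 + 38) / 2 = 31.5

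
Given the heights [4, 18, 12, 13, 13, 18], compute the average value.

13

Step 1: Sum all values: 4 + 18 + 12 + 13 + 13 + 18 = 78
Step 2: Count the number of values: n = 6
Step 3: Mean = sum / n = 78 / 6 = 13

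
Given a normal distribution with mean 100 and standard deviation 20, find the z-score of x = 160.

3

Step 1: Recall the z-score formula: z = (x - mu) / sigma
Step 2: Substitute values: z = (160 - 100) / 20
Step 3: z = 60 / 20 = 3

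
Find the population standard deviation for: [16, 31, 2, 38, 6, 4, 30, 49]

16.3783

Step 1: Compute the mean: 22
Step 2: Sum of squared deviations from the mean: 2146
Step 3: Population variance = 2146 / 8 = 268.25
Step 4: Standard deviation = sqrt(268.25) = 16.3783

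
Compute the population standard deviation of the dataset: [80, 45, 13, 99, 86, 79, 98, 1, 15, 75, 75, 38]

33.2349

Step 1: Compute the mean: 58.6667
Step 2: Sum of squared deviations from the mean: 13254.6667
Step 3: Population variance = 13254.6667 / 12 = 1104.5556
Step 4: Standard deviation = sqrt(1104.5556) = 33.2349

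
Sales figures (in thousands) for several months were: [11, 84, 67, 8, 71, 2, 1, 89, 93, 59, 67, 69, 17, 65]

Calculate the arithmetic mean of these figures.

50.2143

Step 1: Sum all values: 11 + 84 + 67 + 8 + 71 + 2 + 1 + 89 + 93 + 59 + 67 + 69 + 17 + 65 = 703
Step 2: Count the number of values: n = 14
Step 3: Mean = sum / n = 703 / 14 = 50.2143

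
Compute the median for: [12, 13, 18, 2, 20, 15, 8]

13

Step 1: Sort the data in ascending order: [2, 8, 12, 13, 15, 18, 20]
Step 2: The number of values is n = 7.
Step 3: Since n is odd, the median is the middle value at position 4: 13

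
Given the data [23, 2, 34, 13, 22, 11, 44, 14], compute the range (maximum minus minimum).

42

Step 1: Identify the maximum value: max = 44
Step 2: Identify the minimum value: min = 2
Step 3: Range = max - min = 44 - 2 = 42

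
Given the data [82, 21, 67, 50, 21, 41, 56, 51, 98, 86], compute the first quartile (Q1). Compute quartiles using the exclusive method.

36

Step 1: Sort the data: [21, 21, 41, 50, 51, 56, 67, 82, 86, 98]
Step 2: n = 10
Step 3: Using the exclusive quartile method:
  Q1 = 36
  Q2 (median) = 53.5
  Q3 = 83
  IQR = Q3 - Q1 = 83 - 36 = 47
Step 4: Q1 = 36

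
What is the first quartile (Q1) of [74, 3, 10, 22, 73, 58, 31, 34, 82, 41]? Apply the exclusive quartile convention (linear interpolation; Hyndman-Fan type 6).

19

Step 1: Sort the data: [3, 10, 22, 31, 34, 41, 58, 73, 74, 82]
Step 2: n = 10
Step 3: Using the exclusive quartile method:
  Q1 = 19
  Q2 (median) = 37.5
  Q3 = 73.25
  IQR = Q3 - Q1 = 73.25 - 19 = 54.25
Step 4: Q1 = 19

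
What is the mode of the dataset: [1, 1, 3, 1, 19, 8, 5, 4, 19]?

1

Step 1: Count the frequency of each value:
  1: appears 3 time(s)
  3: appears 1 time(s)
  4: appears 1 time(s)
  5: appears 1 time(s)
  8: appears 1 time(s)
  19: appears 2 time(s)
Step 2: The value 1 appears most frequently (3 times).
Step 3: Mode = 1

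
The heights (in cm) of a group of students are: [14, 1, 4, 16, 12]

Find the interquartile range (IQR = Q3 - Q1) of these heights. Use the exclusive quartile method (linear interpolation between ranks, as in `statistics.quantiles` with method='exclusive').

12.5

Step 1: Sort the data: [1, 4, 12, 14, 16]
Step 2: n = 5
Step 3: Using the exclusive quartile method:
  Q1 = 2.5
  Q2 (median) = 12
  Q3 = 15
  IQR = Q3 - Q1 = 15 - 2.5 = 12.5
Step 4: IQR = 12.5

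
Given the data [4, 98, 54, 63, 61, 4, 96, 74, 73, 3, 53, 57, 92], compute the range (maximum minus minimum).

95

Step 1: Identify the maximum value: max = 98
Step 2: Identify the minimum value: min = 3
Step 3: Range = max - min = 98 - 3 = 95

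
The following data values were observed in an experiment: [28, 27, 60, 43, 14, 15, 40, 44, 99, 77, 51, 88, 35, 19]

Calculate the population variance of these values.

665.9184

Step 1: Compute the mean: (28 + 27 + 60 + 43 + 14 + 15 + 40 + 44 + 99 + 77 + 51 + 88 + 35 + 19) / 14 = 45.7143
Step 2: Compute squared deviations from the mean:
  (28 - 45.7143)^2 = 313.7959
  (27 - 45.7143)^2 = 350.2245
  (60 - 45.7143)^2 = 204.0816
  (43 - 45.7143)^2 = 7.3673
  (14 - 45.7143)^2 = 1005.7959
  (15 - 45.7143)^2 = 943.3673
  (40 - 45.7143)^2 = 32.6531
  (44 - 45.7143)^2 = 2.9388
  (99 - 45.7143)^2 = 2839.3673
  (77 - 45.7143)^2 = 978.7959
  (51 - 45.7143)^2 = 27.9388
  (88 - 45.7143)^2 = 1788.0816
  (35 - 45.7143)^2 = 114.7959
  (19 - 45.7143)^2 = 713.6531
Step 3: Sum of squared deviations = 9322.8571
Step 4: Population variance = 9322.8571 / 14 = 665.9184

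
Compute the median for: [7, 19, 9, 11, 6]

9

Step 1: Sort the data in ascending order: [6, 7, 9, 11, 19]
Step 2: The number of values is n = 5.
Step 3: Since n is odd, the median is the middle value at position 3: 9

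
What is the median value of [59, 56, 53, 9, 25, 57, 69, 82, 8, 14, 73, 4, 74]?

56

Step 1: Sort the data in ascending order: [4, 8, 9, 14, 25, 53, 56, 57, 59, 69, 73, 74, 82]
Step 2: The number of values is n = 13.
Step 3: Since n is odd, the median is the middle value at position 7: 56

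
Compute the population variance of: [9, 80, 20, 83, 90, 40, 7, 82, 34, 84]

1047.09

Step 1: Compute the mean: (9 + 80 + 20 + 83 + 90 + 40 + 7 + 82 + 34 + 84) / 10 = 52.9
Step 2: Compute squared deviations from the mean:
  (9 - 52.9)^2 = 1927.21
  (80 - 52.9)^2 = 734.41
  (20 - 52.9)^2 = 1082.41
  (83 - 52.9)^2 = 906.01
  (90 - 52.9)^2 = 1376.41
  (40 - 52.9)^2 = 166.41
  (7 - 52.9)^2 = 2106.81
  (82 - 52.9)^2 = 846.81
  (34 - 52.9)^2 = 357.21
  (84 - 52.9)^2 = 967.21
Step 3: Sum of squared deviations = 10470.9
Step 4: Population variance = 10470.9 / 10 = 1047.09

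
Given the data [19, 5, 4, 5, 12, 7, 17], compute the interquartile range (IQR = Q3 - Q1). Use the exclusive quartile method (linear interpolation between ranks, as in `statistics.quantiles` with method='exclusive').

12

Step 1: Sort the data: [4, 5, 5, 7, 12, 17, 19]
Step 2: n = 7
Step 3: Using the exclusive quartile method:
  Q1 = 5
  Q2 (median) = 7
  Q3 = 17
  IQR = Q3 - Q1 = 17 - 5 = 12
Step 4: IQR = 12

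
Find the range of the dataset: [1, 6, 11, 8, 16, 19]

18

Step 1: Identify the maximum value: max = 19
Step 2: Identify the minimum value: min = 1
Step 3: Range = max - min = 19 - 1 = 18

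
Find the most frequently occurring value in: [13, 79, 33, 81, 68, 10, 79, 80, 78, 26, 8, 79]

79

Step 1: Count the frequency of each value:
  8: appears 1 time(s)
  10: appears 1 time(s)
  13: appears 1 time(s)
  26: appears 1 time(s)
  33: appears 1 time(s)
  68: appears 1 time(s)
  78: appears 1 time(s)
  79: appears 3 time(s)
  80: appears 1 time(s)
  81: appears 1 time(s)
Step 2: The value 79 appears most frequently (3 times).
Step 3: Mode = 79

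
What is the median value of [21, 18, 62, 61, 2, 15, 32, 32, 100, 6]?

26.5

Step 1: Sort the data in ascending order: [2, 6, 15, 18, 21, 32, 32, 61, 62, 100]
Step 2: The number of values is n = 10.
Step 3: Since n is even, the median is the average of positions 5 and 6:
  Median = (21 + 32) / 2 = 26.5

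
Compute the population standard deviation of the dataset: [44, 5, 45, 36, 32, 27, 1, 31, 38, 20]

14.3419

Step 1: Compute the mean: 27.9
Step 2: Sum of squared deviations from the mean: 2056.9
Step 3: Population variance = 2056.9 / 10 = 205.69
Step 4: Standard deviation = sqrt(205.69) = 14.3419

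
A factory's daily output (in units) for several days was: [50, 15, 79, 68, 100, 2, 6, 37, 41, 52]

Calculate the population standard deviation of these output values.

30.2225

Step 1: Compute the mean: 45
Step 2: Sum of squared deviations from the mean: 9134
Step 3: Population variance = 9134 / 10 = 913.4
Step 4: Standard deviation = sqrt(913.4) = 30.2225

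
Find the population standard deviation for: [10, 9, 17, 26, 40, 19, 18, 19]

9.1617

Step 1: Compute the mean: 19.75
Step 2: Sum of squared deviations from the mean: 671.5
Step 3: Population variance = 671.5 / 8 = 83.9375
Step 4: Standard deviation = sqrt(83.9375) = 9.1617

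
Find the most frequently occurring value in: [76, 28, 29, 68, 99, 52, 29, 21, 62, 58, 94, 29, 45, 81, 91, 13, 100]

29

Step 1: Count the frequency of each value:
  13: appears 1 time(s)
  21: appears 1 time(s)
  28: appears 1 time(s)
  29: appears 3 time(s)
  45: appears 1 time(s)
  52: appears 1 time(s)
  58: appears 1 time(s)
  62: appears 1 time(s)
  68: appears 1 time(s)
  76: appears 1 time(s)
  81: appears 1 time(s)
  91: appears 1 time(s)
  94: appears 1 time(s)
  99: appears 1 time(s)
  100: appears 1 time(s)
Step 2: The value 29 appears most frequently (3 times).
Step 3: Mode = 29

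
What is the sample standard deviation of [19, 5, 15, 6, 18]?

6.6558

Step 1: Compute the mean: 12.6
Step 2: Sum of squared deviations from the mean: 177.2
Step 3: Sample variance = 177.2 / 4 = 44.3
Step 4: Standard deviation = sqrt(44.3) = 6.6558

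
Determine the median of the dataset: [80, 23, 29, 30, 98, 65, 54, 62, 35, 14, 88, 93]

58

Step 1: Sort the data in ascending order: [14, 23, 29, 30, 35, 54, 62, 65, 80, 88, 93, 98]
Step 2: The number of values is n = 12.
Step 3: Since n is even, the median is the average of positions 6 and 7:
  Median = (54 + 62) / 2 = 58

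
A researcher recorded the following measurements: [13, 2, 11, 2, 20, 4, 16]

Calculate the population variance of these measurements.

44.2041

Step 1: Compute the mean: (13 + 2 + 11 + 2 + 20 + 4 + 16) / 7 = 9.7143
Step 2: Compute squared deviations from the mean:
  (13 - 9.7143)^2 = 10.7959
  (2 - 9.7143)^2 = 59.5102
  (11 - 9.7143)^2 = 1.6531
  (2 - 9.7143)^2 = 59.5102
  (20 - 9.7143)^2 = 105.7959
  (4 - 9.7143)^2 = 32.6531
  (16 - 9.7143)^2 = 39.5102
Step 3: Sum of squared deviations = 309.4286
Step 4: Population variance = 309.4286 / 7 = 44.2041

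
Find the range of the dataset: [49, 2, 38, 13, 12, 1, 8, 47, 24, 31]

48

Step 1: Identify the maximum value: max = 49
Step 2: Identify the minimum value: min = 1
Step 3: Range = max - min = 49 - 1 = 48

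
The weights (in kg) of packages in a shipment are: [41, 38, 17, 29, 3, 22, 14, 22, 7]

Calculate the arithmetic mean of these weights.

21.4444

Step 1: Sum all values: 41 + 38 + 17 + 29 + 3 + 22 + 14 + 22 + 7 = 193
Step 2: Count the number of values: n = 9
Step 3: Mean = sum / n = 193 / 9 = 21.4444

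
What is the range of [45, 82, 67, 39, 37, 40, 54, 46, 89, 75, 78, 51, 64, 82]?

52

Step 1: Identify the maximum value: max = 89
Step 2: Identify the minimum value: min = 37
Step 3: Range = max - min = 89 - 37 = 52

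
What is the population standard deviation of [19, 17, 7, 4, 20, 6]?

6.6186

Step 1: Compute the mean: 12.1667
Step 2: Sum of squared deviations from the mean: 262.8333
Step 3: Population variance = 262.8333 / 6 = 43.8056
Step 4: Standard deviation = sqrt(43.8056) = 6.6186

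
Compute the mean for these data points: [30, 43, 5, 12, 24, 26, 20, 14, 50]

24.8889

Step 1: Sum all values: 30 + 43 + 5 + 12 + 24 + 26 + 20 + 14 + 50 = 224
Step 2: Count the number of values: n = 9
Step 3: Mean = sum / n = 224 / 9 = 24.8889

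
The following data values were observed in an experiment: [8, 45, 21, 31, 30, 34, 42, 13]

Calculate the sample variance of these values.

172.5714

Step 1: Compute the mean: (8 + 45 + 21 + 31 + 30 + 34 + 42 + 13) / 8 = 28
Step 2: Compute squared deviations from the mean:
  (8 - 28)^2 = 400
  (45 - 28)^2 = 289
  (21 - 28)^2 = 49
  (31 - 28)^2 = 9
  (30 - 28)^2 = 4
  (34 - 28)^2 = 36
  (42 - 28)^2 = 196
  (13 - 28)^2 = 225
Step 3: Sum of squared deviations = 1208
Step 4: Sample variance = 1208 / 7 = 172.5714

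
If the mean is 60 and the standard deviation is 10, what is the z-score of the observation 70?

1

Step 1: Recall the z-score formula: z = (x - mu) / sigma
Step 2: Substitute values: z = (70 - 60) / 10
Step 3: z = 10 / 10 = 1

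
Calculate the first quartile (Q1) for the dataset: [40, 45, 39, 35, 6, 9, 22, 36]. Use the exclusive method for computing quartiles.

12.25

Step 1: Sort the data: [6, 9, 22, 35, 36, 39, 40, 45]
Step 2: n = 8
Step 3: Using the exclusive quartile method:
  Q1 = 12.25
  Q2 (median) = 35.5
  Q3 = 39.75
  IQR = Q3 - Q1 = 39.75 - 12.25 = 27.5
Step 4: Q1 = 12.25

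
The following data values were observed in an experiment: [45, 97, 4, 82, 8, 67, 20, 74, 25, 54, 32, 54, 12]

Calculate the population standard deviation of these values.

28.9345

Step 1: Compute the mean: 44.1538
Step 2: Sum of squared deviations from the mean: 10883.6923
Step 3: Population variance = 10883.6923 / 13 = 837.2071
Step 4: Standard deviation = sqrt(837.2071) = 28.9345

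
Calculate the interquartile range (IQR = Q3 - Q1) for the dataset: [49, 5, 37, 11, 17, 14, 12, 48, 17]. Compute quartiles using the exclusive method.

31

Step 1: Sort the data: [5, 11, 12, 14, 17, 17, 37, 48, 49]
Step 2: n = 9
Step 3: Using the exclusive quartile method:
  Q1 = 11.5
  Q2 (median) = 17
  Q3 = 42.5
  IQR = Q3 - Q1 = 42.5 - 11.5 = 31
Step 4: IQR = 31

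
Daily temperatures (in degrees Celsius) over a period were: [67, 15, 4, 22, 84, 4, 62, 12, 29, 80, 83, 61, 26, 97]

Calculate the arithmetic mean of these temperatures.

46.1429

Step 1: Sum all values: 67 + 15 + 4 + 22 + 84 + 4 + 62 + 12 + 29 + 80 + 83 + 61 + 26 + 97 = 646
Step 2: Count the number of values: n = 14
Step 3: Mean = sum / n = 646 / 14 = 46.1429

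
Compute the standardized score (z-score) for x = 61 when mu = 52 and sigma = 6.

1.5

Step 1: Recall the z-score formula: z = (x - mu) / sigma
Step 2: Substitute values: z = (61 - 52) / 6
Step 3: z = 9 / 6 = 1.5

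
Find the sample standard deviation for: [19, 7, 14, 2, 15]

6.8044

Step 1: Compute the mean: 11.4
Step 2: Sum of squared deviations from the mean: 185.2
Step 3: Sample variance = 185.2 / 4 = 46.3
Step 4: Standard deviation = sqrt(46.3) = 6.8044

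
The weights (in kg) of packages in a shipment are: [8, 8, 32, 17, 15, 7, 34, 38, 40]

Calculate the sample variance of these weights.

189.3611

Step 1: Compute the mean: (8 + 8 + 32 + 17 + 15 + 7 + 34 + 38 + 40) / 9 = 22.1111
Step 2: Compute squared deviations from the mean:
  (8 - 22.1111)^2 = 199.1235
  (8 - 22.1111)^2 = 199.1235
  (32 - 22.1111)^2 = 97.7901
  (17 - 22.1111)^2 = 26.1235
  (15 - 22.1111)^2 = 50.5679
  (7 - 22.1111)^2 = 228.3457
  (34 - 22.1111)^2 = 141.3457
  (38 - 22.1111)^2 = 252.4568
  (40 - 22.1111)^2 = 320.0123
Step 3: Sum of squared deviations = 1514.8889
Step 4: Sample variance = 1514.8889 / 8 = 189.3611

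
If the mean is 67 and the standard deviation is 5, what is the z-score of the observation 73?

1.2

Step 1: Recall the z-score formula: z = (x - mu) / sigma
Step 2: Substitute values: z = (73 - 67) / 5
Step 3: z = 6 / 5 = 1.2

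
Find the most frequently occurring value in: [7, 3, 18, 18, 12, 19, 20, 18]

18

Step 1: Count the frequency of each value:
  3: appears 1 time(s)
  7: appears 1 time(s)
  12: appears 1 time(s)
  18: appears 3 time(s)
  19: appears 1 time(s)
  20: appears 1 time(s)
Step 2: The value 18 appears most frequently (3 times).
Step 3: Mode = 18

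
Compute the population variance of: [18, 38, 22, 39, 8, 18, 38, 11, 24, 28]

113.24

Step 1: Compute the mean: (18 + 38 + 22 + 39 + 8 + 18 + 38 + 11 + 24 + 28) / 10 = 24.4
Step 2: Compute squared deviations from the mean:
  (18 - 24.4)^2 = 40.96
  (38 - 24.4)^2 = 184.96
  (22 - 24.4)^2 = 5.76
  (39 - 24.4)^2 = 213.16
  (8 - 24.4)^2 = 268.96
  (18 - 24.4)^2 = 40.96
  (38 - 24.4)^2 = 184.96
  (11 - 24.4)^2 = 179.56
  (24 - 24.4)^2 = 0.16
  (28 - 24.4)^2 = 12.96
Step 3: Sum of squared deviations = 1132.4
Step 4: Population variance = 1132.4 / 10 = 113.24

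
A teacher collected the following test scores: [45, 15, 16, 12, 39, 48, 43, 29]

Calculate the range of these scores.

36

Step 1: Identify the maximum value: max = 48
Step 2: Identify the minimum value: min = 12
Step 3: Range = max - min = 48 - 12 = 36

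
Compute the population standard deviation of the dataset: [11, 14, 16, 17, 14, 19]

2.5441

Step 1: Compute the mean: 15.1667
Step 2: Sum of squared deviations from the mean: 38.8333
Step 3: Population variance = 38.8333 / 6 = 6.4722
Step 4: Standard deviation = sqrt(6.4722) = 2.5441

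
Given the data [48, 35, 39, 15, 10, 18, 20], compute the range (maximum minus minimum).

38

Step 1: Identify the maximum value: max = 48
Step 2: Identify the minimum value: min = 10
Step 3: Range = max - min = 48 - 10 = 38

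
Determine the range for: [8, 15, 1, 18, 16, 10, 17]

17

Step 1: Identify the maximum value: max = 18
Step 2: Identify the minimum value: min = 1
Step 3: Range = max - min = 18 - 1 = 17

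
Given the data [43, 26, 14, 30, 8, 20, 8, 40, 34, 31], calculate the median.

28

Step 1: Sort the data in ascending order: [8, 8, 14, 20, 26, 30, 31, 34, 40, 43]
Step 2: The number of values is n = 10.
Step 3: Since n is even, the median is the average of positions 5 and 6:
  Median = (26 + 30) / 2 = 28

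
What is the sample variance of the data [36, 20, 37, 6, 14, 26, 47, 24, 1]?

226.5278

Step 1: Compute the mean: (36 + 20 + 37 + 6 + 14 + 26 + 47 + 24 + 1) / 9 = 23.4444
Step 2: Compute squared deviations from the mean:
  (36 - 23.4444)^2 = 157.642
  (20 - 23.4444)^2 = 11.8642
  (37 - 23.4444)^2 = 183.7531
  (6 - 23.4444)^2 = 304.3086
  (14 - 23.4444)^2 = 89.1975
  (26 - 23.4444)^2 = 6.5309
  (47 - 23.4444)^2 = 554.8642
  (24 - 23.4444)^2 = 0.3086
  (1 - 23.4444)^2 = 503.7531
Step 3: Sum of squared deviations = 1812.2222
Step 4: Sample variance = 1812.2222 / 8 = 226.5278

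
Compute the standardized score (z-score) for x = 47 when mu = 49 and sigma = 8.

-0.25

Step 1: Recall the z-score formula: z = (x - mu) / sigma
Step 2: Substitute values: z = (47 - 49) / 8
Step 3: z = -2 / 8 = -0.25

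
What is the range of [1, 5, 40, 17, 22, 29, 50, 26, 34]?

49

Step 1: Identify the maximum value: max = 50
Step 2: Identify the minimum value: min = 1
Step 3: Range = max - min = 50 - 1 = 49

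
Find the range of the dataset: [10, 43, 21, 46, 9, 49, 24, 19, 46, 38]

40

Step 1: Identify the maximum value: max = 49
Step 2: Identify the minimum value: min = 9
Step 3: Range = max - min = 49 - 9 = 40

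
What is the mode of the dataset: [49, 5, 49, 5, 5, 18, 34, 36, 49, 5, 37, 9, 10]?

5

Step 1: Count the frequency of each value:
  5: appears 4 time(s)
  9: appears 1 time(s)
  10: appears 1 time(s)
  18: appears 1 time(s)
  34: appears 1 time(s)
  36: appears 1 time(s)
  37: appears 1 time(s)
  49: appears 3 time(s)
Step 2: The value 5 appears most frequently (4 times).
Step 3: Mode = 5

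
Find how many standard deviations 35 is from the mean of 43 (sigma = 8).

-1

Step 1: Recall the z-score formula: z = (x - mu) / sigma
Step 2: Substitute values: z = (35 - 43) / 8
Step 3: z = -8 / 8 = -1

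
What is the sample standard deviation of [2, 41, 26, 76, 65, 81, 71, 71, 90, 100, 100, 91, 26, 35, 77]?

30.2321

Step 1: Compute the mean: 63.4667
Step 2: Sum of squared deviations from the mean: 12795.7333
Step 3: Sample variance = 12795.7333 / 14 = 913.981
Step 4: Standard deviation = sqrt(913.981) = 30.2321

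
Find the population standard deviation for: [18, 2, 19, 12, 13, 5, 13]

5.7994

Step 1: Compute the mean: 11.7143
Step 2: Sum of squared deviations from the mean: 235.4286
Step 3: Population variance = 235.4286 / 7 = 33.6327
Step 4: Standard deviation = sqrt(33.6327) = 5.7994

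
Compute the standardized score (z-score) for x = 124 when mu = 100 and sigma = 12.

2

Step 1: Recall the z-score formula: z = (x - mu) / sigma
Step 2: Substitute values: z = (124 - 100) / 12
Step 3: z = 24 / 12 = 2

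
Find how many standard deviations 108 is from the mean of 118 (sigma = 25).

-0.4

Step 1: Recall the z-score formula: z = (x - mu) / sigma
Step 2: Substitute values: z = (108 - 118) / 25
Step 3: z = -10 / 25 = -0.4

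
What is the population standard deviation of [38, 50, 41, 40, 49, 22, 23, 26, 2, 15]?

14.7662

Step 1: Compute the mean: 30.6
Step 2: Sum of squared deviations from the mean: 2180.4
Step 3: Population variance = 2180.4 / 10 = 218.04
Step 4: Standard deviation = sqrt(218.04) = 14.7662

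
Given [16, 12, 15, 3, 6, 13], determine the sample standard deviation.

5.1929

Step 1: Compute the mean: 10.8333
Step 2: Sum of squared deviations from the mean: 134.8333
Step 3: Sample variance = 134.8333 / 5 = 26.9667
Step 4: Standard deviation = sqrt(26.9667) = 5.1929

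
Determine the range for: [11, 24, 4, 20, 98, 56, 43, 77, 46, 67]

94

Step 1: Identify the maximum value: max = 98
Step 2: Identify the minimum value: min = 4
Step 3: Range = max - min = 98 - 4 = 94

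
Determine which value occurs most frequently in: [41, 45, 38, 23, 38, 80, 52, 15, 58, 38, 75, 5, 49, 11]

38

Step 1: Count the frequency of each value:
  5: appears 1 time(s)
  11: appears 1 time(s)
  15: appears 1 time(s)
  23: appears 1 time(s)
  38: appears 3 time(s)
  41: appears 1 time(s)
  45: appears 1 time(s)
  49: appears 1 time(s)
  52: appears 1 time(s)
  58: appears 1 time(s)
  75: appears 1 time(s)
  80: appears 1 time(s)
Step 2: The value 38 appears most frequently (3 times).
Step 3: Mode = 38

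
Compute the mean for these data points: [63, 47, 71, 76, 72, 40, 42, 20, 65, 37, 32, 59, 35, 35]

49.5714

Step 1: Sum all values: 63 + 47 + 71 + 76 + 72 + 40 + 42 + 20 + 65 + 37 + 32 + 59 + 35 + 35 = 694
Step 2: Count the number of values: n = 14
Step 3: Mean = sum / n = 694 / 14 = 49.5714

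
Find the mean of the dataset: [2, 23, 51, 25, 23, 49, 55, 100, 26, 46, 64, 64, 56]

44.9231

Step 1: Sum all values: 2 + 23 + 51 + 25 + 23 + 49 + 55 + 100 + 26 + 46 + 64 + 64 + 56 = 584
Step 2: Count the number of values: n = 13
Step 3: Mean = sum / n = 584 / 13 = 44.9231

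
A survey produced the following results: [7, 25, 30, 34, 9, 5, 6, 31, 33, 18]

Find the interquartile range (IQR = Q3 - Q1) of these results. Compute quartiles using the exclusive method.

24.75

Step 1: Sort the data: [5, 6, 7, 9, 18, 25, 30, 31, 33, 34]
Step 2: n = 10
Step 3: Using the exclusive quartile method:
  Q1 = 6.75
  Q2 (median) = 21.5
  Q3 = 31.5
  IQR = Q3 - Q1 = 31.5 - 6.75 = 24.75
Step 4: IQR = 24.75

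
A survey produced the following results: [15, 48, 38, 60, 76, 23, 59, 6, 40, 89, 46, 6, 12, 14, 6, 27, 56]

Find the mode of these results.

6

Step 1: Count the frequency of each value:
  6: appears 3 time(s)
  12: appears 1 time(s)
  14: appears 1 time(s)
  15: appears 1 time(s)
  23: appears 1 time(s)
  27: appears 1 time(s)
  38: appears 1 time(s)
  40: appears 1 time(s)
  46: appears 1 time(s)
  48: appears 1 time(s)
  56: appears 1 time(s)
  59: appears 1 time(s)
  60: appears 1 time(s)
  76: appears 1 time(s)
  89: appears 1 time(s)
Step 2: The value 6 appears most frequently (3 times).
Step 3: Mode = 6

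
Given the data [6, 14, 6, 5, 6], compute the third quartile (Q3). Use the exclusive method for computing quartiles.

10

Step 1: Sort the data: [5, 6, 6, 6, 14]
Step 2: n = 5
Step 3: Using the exclusive quartile method:
  Q1 = 5.5
  Q2 (median) = 6
  Q3 = 10
  IQR = Q3 - Q1 = 10 - 5.5 = 4.5
Step 4: Q3 = 10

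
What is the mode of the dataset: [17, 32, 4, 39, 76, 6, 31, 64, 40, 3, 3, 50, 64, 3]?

3

Step 1: Count the frequency of each value:
  3: appears 3 time(s)
  4: appears 1 time(s)
  6: appears 1 time(s)
  17: appears 1 time(s)
  31: appears 1 time(s)
  32: appears 1 time(s)
  39: appears 1 time(s)
  40: appears 1 time(s)
  50: appears 1 time(s)
  64: appears 2 time(s)
  76: appears 1 time(s)
Step 2: The value 3 appears most frequently (3 times).
Step 3: Mode = 3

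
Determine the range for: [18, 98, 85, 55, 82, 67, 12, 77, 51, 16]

86

Step 1: Identify the maximum value: max = 98
Step 2: Identify the minimum value: min = 12
Step 3: Range = max - min = 98 - 12 = 86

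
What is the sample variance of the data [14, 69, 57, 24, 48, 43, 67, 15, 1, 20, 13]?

570.6182

Step 1: Compute the mean: (14 + 69 + 57 + 24 + 48 + 43 + 67 + 15 + 1 + 20 + 13) / 11 = 33.7273
Step 2: Compute squared deviations from the mean:
  (14 - 33.7273)^2 = 389.1653
  (69 - 33.7273)^2 = 1244.1653
  (57 - 33.7273)^2 = 541.6198
  (24 - 33.7273)^2 = 94.6198
  (48 - 33.7273)^2 = 203.7107
  (43 - 33.7273)^2 = 85.9835
  (67 - 33.7273)^2 = 1107.0744
  (15 - 33.7273)^2 = 350.7107
  (1 - 33.7273)^2 = 1071.0744
  (20 - 33.7273)^2 = 188.438
  (13 - 33.7273)^2 = 429.6198
Step 3: Sum of squared deviations = 5706.1818
Step 4: Sample variance = 5706.1818 / 10 = 570.6182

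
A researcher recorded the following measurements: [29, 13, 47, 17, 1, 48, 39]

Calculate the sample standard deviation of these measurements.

18.0621

Step 1: Compute the mean: 27.7143
Step 2: Sum of squared deviations from the mean: 1957.4286
Step 3: Sample variance = 1957.4286 / 6 = 326.2381
Step 4: Standard deviation = sqrt(326.2381) = 18.0621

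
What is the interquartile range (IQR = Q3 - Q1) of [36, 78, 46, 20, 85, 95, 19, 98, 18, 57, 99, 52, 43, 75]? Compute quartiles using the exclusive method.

55.5

Step 1: Sort the data: [18, 19, 20, 36, 43, 46, 52, 57, 75, 78, 85, 95, 98, 99]
Step 2: n = 14
Step 3: Using the exclusive quartile method:
  Q1 = 32
  Q2 (median) = 54.5
  Q3 = 87.5
  IQR = Q3 - Q1 = 87.5 - 32 = 55.5
Step 4: IQR = 55.5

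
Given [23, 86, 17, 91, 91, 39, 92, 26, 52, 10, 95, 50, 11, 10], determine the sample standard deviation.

34.7336

Step 1: Compute the mean: 49.5
Step 2: Sum of squared deviations from the mean: 15683.5
Step 3: Sample variance = 15683.5 / 13 = 1206.4231
Step 4: Standard deviation = sqrt(1206.4231) = 34.7336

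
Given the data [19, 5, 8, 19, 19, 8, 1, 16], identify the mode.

19

Step 1: Count the frequency of each value:
  1: appears 1 time(s)
  5: appears 1 time(s)
  8: appears 2 time(s)
  16: appears 1 time(s)
  19: appears 3 time(s)
Step 2: The value 19 appears most frequently (3 times).
Step 3: Mode = 19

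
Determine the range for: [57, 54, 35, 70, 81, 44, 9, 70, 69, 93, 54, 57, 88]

84

Step 1: Identify the maximum value: max = 93
Step 2: Identify the minimum value: min = 9
Step 3: Range = max - min = 93 - 9 = 84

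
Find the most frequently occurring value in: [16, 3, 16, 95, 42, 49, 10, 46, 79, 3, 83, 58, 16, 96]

16

Step 1: Count the frequency of each value:
  3: appears 2 time(s)
  10: appears 1 time(s)
  16: appears 3 time(s)
  42: appears 1 time(s)
  46: appears 1 time(s)
  49: appears 1 time(s)
  58: appears 1 time(s)
  79: appears 1 time(s)
  83: appears 1 time(s)
  95: appears 1 time(s)
  96: appears 1 time(s)
Step 2: The value 16 appears most frequently (3 times).
Step 3: Mode = 16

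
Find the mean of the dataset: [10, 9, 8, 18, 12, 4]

10.1667

Step 1: Sum all values: 10 + 9 + 8 + 18 + 12 + 4 = 61
Step 2: Count the number of values: n = 6
Step 3: Mean = sum / n = 61 / 6 = 10.1667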